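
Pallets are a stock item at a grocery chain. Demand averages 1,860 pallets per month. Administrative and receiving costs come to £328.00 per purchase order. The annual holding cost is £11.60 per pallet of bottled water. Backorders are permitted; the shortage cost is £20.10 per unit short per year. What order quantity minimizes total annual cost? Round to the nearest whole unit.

Annual demand D = 1,860 × 12 = 22,320.
With planned backorders, Q* = √(2DS/H) · √((H+B)/B).
√(2DS/H) = √(2 × 22,320 × 328 / 11.6) = 1123.492.
√((H+B)/B) = √((11.6+20.1)/20.1) = 1.2558.
Q* ≈ 1410.918.

Q* ≈ 1,411 pallets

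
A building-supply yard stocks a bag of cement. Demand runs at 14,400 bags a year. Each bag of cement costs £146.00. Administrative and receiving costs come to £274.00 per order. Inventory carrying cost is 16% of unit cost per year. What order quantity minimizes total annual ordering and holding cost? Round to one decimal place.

Q* ≈ 581.2 bags

Holding cost H = 0.16 × £146.00 = £23.3600 per unit per year.
EOQ = √(2DS / H) = √(2 × 14,400 × 274 / 23.36).
= √(7,891,200 / 23.36) = √337,808.2192 ≈ 581.213.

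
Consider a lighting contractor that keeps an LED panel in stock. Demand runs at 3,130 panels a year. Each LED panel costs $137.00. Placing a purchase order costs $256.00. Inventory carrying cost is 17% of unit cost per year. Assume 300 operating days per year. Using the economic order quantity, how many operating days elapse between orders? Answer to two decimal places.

Holding cost H = 0.17 × $137.00 = $23.2900 per unit per year.
EOQ = √(2DS/H) = √(2 × 3,130 × 256 / 23.29) ≈ 262.31.
Cycle time = Q*/D × 300 = 262.31 / 3,130 × 300 ≈ 25.142 days.

T ≈ 25.14 days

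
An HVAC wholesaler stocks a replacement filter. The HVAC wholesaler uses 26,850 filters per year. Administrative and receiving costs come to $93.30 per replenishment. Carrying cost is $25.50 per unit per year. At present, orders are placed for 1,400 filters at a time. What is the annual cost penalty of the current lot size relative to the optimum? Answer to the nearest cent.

Extra cost ≈ $8,336.25 per year

EOQ = √(2DS/H) = √(2 × 26,850 × 93.3 / 25.5) ≈ 443.26.
Cost at Q* = (D/Q*)S + (Q*/2)H = √(2DSH) ≈ $11,303.11.
Cost at Q = 1,400: (26,850/1,400)×93.3 + (1,400/2)×25.5 = $1,789.36 + $17,850.00 = $19,639.36.
Excess = $19,639.36 − $11,303.11 = $8,336.25.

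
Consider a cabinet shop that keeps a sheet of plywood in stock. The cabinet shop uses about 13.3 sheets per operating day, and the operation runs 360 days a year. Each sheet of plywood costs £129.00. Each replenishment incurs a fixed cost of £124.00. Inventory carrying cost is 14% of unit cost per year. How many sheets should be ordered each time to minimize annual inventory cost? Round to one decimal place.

Annual demand D = 13.3 × 360 = 4,788.
Holding cost H = 0.14 × £129.00 = £18.0600 per unit per year.
EOQ = √(2DS / H) = √(2 × 4,788 × 124 / 18.06).
= √(1,187,424 / 18.06) = √65,748.8372 ≈ 256.415.

Q* ≈ 256.4 sheets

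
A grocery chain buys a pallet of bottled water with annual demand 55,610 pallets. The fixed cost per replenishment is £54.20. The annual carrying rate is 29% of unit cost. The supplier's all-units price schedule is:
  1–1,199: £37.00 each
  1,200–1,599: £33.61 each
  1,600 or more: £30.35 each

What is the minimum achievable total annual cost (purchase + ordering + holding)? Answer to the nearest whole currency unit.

Holding cost per unit per year at price C is H = 0.29·C.
For each price level, check whether its EOQ is feasible; otherwise the best quantity at that price is the breakpoint.
EOQ at £37.00 = 749.5 (feasible in tier 1): TC = 55,610×£37.00 + (55,610/749.5)×54.2 + (749.5/2)×0.29×£37.00 = £2,065,612.50.
EOQ at £33.61 = 786.4 < 1200, so use break Q=1200: TC = 55,610×£33.61 + (55,610/1200.0)×54.2 + (1200.0/2)×0.29×£33.61 = £1,877,411.96.
EOQ at £30.35 = 827.6 < 1600, so use break Q=1600: TC = 55,610×£30.35 + (55,610/1600.0)×54.2 + (1600.0/2)×0.29×£30.35 = £1,696,688.49.
Lowest total cost among the candidates is at Q = 1600.0.

TC* ≈ £1,696,688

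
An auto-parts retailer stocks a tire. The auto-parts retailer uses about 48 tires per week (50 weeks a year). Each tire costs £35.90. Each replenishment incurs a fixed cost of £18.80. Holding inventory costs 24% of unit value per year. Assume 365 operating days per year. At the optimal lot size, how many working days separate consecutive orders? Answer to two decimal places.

T ≈ 15.56 days

Annual demand D = 48 × 50 = 2,400.
Holding cost H = 0.24 × £35.90 = £8.6160 per unit per year.
The optimal lot size = √(2DS/H) = √(2 × 2,400 × 18.8 / 8.616) ≈ 102.34.
Cycle time = Q*/D × 365 = 102.34 / 2,400 × 365 ≈ 15.564 days.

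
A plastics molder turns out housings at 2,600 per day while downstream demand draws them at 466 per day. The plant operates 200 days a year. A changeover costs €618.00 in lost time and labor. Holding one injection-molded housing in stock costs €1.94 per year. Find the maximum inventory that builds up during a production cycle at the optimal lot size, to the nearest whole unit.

Annual demand D = 466 × 200 = 93,200.
Production build-up factor (1 − d/p) = 1 − 466/2,600 = 0.8208.
Q* = √(2DS / (H(1 − d/p))) = √(2 × 93,200 × 618 / (1.94 × 0.8208)).
= √(115,195,200 / 1.5923) ≈ 8505.616.
Maximum inventory = Q*(1 − d/p) = 8505.616 × 0.8208 ≈ 6981.148.

I_max ≈ 6,981 housings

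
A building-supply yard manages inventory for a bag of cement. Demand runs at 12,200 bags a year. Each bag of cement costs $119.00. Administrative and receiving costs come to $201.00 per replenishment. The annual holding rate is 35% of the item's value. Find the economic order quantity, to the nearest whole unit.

Q* ≈ 343 bags

Holding cost H = 0.35 × $119.00 = $41.6500 per unit per year.
EOQ = √(2DS / H) = √(2 × 12,200 × 201 / 41.65).
= √(4,904,400 / 41.65) = √117,752.7011 ≈ 343.151.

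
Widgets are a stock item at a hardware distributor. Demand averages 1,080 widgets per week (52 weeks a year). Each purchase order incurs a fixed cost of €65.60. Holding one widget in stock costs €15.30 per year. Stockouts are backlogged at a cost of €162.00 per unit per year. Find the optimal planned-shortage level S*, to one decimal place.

S* ≈ 62.6 widgets

Annual demand D = 1,080 × 52 = 56,160.
With planned backorders, Q* = √(2DS/H) · √((H+B)/B).
√(2DS/H) = √(2 × 56,160 × 65.6 / 15.3) = 693.961.
√((H+B)/B) = √((15.3+162)/162) = 1.0462.
Q* ≈ 725.992.
S* = Q* · H/(H+B) = 725.992 × 15.3/177.3 ≈ 62.649.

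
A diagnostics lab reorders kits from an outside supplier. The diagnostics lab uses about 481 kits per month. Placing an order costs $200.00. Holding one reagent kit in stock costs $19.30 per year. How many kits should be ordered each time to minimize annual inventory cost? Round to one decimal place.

Annual demand D = 481 × 12 = 5,772.
EOQ = √(2DS / H) = √(2 × 5,772 × 200 / 19.3).
= √(2,308,800 / 19.3) = √119,626.943 ≈ 345.871.

Q* ≈ 345.9 kits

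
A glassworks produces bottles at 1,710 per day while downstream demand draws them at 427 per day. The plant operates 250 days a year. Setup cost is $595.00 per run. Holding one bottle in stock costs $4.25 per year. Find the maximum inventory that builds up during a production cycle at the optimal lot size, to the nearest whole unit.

I_max ≈ 4,736 bottles

Annual demand D = 427 × 250 = 106,750.
Production build-up factor (1 − d/p) = 1 − 427/1,710 = 0.7503.
Q* = √(2DS / (H(1 − d/p))) = √(2 × 106,750 × 595 / (4.25 × 0.7503)).
= √(127,032,500 / 3.1887) ≈ 6311.719.
Maximum inventory = Q*(1 − d/p) = 6311.719 × 0.7503 ≈ 4735.635.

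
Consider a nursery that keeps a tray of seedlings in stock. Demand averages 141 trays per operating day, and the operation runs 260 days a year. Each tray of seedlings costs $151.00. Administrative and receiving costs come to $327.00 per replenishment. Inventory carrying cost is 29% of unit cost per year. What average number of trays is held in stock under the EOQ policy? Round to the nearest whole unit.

Annual demand D = 141 × 260 = 36,660.
Holding cost H = 0.29 × $151.00 = $43.7900 per unit per year.
Q* = √(2DS/H) = √(2 × 36,660 × 327 / 43.79) ≈ 739.94.
Average inventory = Q*/2 ≈ 739.94 / 2 = 369.971.

Average inventory ≈ 370 trays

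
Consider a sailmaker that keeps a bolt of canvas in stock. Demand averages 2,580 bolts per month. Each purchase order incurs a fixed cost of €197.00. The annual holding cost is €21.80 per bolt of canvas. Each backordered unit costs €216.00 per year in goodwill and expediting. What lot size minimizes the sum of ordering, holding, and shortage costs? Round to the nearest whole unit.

Q* ≈ 785 bolts

Annual demand D = 2,580 × 12 = 30,960.
With planned backorders, Q* = √(2DS/H) · √((H+B)/B).
√(2DS/H) = √(2 × 30,960 × 197 / 21.8) = 748.032.
√((H+B)/B) = √((21.8+216)/216) = 1.0493.
Q* ≈ 784.873.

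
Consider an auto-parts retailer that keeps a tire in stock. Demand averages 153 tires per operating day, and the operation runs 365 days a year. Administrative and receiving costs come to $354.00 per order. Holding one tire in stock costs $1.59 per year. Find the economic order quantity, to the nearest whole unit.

Q* ≈ 4,987 tires

Annual demand D = 153 × 365 = 55,845.
EOQ = √(2DS / H) = √(2 × 55,845 × 354 / 1.59).
= √(39,538,260 / 1.59) = √24,866,830.1887 ≈ 4986.665.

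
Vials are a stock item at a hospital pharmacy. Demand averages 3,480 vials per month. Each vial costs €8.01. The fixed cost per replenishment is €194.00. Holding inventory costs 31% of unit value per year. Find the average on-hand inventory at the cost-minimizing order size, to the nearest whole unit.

Annual demand D = 3,480 × 12 = 41,760.
Holding cost H = 0.31 × €8.01 = €2.4831 per unit per year.
The optimal lot size = √(2DS/H) = √(2 × 41,760 × 194 / 2.4831) ≈ 2554.46.
Average inventory = Q*/2 ≈ 2554.46 / 2 = 1277.230.

Average inventory ≈ 1,277 vials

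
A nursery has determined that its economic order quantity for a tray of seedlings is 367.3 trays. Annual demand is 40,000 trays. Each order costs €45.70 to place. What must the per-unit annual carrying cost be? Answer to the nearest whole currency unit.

H ≈ €27

The basic EOQ model gives Q* = √(2DS/H); rearrange for the unknown.
From Q* = √(2DS/H): H = 2DS / Q*² = 2 × 40,000 × 45.7 / 367.3² = 27.0997.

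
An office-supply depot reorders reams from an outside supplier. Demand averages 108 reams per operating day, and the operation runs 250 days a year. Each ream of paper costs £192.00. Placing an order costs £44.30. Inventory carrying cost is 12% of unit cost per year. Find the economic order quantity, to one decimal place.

Annual demand D = 108 × 250 = 27,000.
Holding cost H = 0.12 × £192.00 = £23.0400 per unit per year.
EOQ = √(2DS / H) = √(2 × 27,000 × 44.3 / 23.04).
= √(2,392,200 / 23.04) = √103,828.125 ≈ 322.224.

Q* ≈ 322.2 reams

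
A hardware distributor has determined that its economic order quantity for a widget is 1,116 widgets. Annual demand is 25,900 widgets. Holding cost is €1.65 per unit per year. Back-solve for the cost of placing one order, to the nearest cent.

The basic EOQ model gives Q* = √(2DS/H); rearrange for the unknown.
From Q* = √(2DS/H): S = Q*²H / (2D) = 1,116² × 1.65 / (2 × 25,900) = 39.6719.

S ≈ €39.67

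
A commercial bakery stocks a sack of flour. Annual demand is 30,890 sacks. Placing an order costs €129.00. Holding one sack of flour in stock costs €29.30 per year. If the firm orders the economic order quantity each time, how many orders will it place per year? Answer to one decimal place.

Q* = √(2DS/H) = √(2 × 30,890 × 129 / 29.3) ≈ 521.54.
Orders per year = D / Q* = 30,890 / 521.54 ≈ 59.229.

N ≈ 59.2 orders per year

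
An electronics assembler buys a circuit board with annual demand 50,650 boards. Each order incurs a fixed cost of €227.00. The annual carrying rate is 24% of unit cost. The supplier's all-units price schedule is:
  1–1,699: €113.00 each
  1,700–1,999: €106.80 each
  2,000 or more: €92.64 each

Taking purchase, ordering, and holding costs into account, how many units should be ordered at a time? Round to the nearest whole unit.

Q* ≈ 2,000 boards

Holding cost per unit per year at price C is H = 0.24·C.
Evaluate total cost at each tier's feasible EOQ or, if the EOQ is below the tier, at the tier's minimum quantity.
EOQ at €113.00 = 920.8 (feasible in tier 1): TC = 50,650×€113.00 + (50,650/920.8)×227 + (920.8/2)×0.24×€113.00 = €5,748,422.53.
EOQ at €106.80 = 947.2 < 1700, so use break Q=1700: TC = 50,650×€106.80 + (50,650/1700.0)×227 + (1700.0/2)×0.24×€106.80 = €5,437,970.46.
EOQ at €92.64 = 1017.0 < 2000, so use break Q=2000: TC = 50,650×€92.64 + (50,650/2000.0)×227 + (2000.0/2)×0.24×€92.64 = €4,720,198.38.
Lowest total cost is €4,720,198.38 at Q = 2000.0.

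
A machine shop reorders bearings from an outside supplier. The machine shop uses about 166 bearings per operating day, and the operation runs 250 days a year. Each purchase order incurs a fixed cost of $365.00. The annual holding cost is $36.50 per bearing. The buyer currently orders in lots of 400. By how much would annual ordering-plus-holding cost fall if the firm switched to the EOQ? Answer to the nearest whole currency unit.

Extra cost ≈ $11,916 per year

Annual demand D = 166 × 250 = 41,500.
EOQ = √(2DS/H) = √(2 × 41,500 × 365 / 36.5) ≈ 911.04.
Cost at Q* = (D/Q*)S + (Q*/2)H = √(2DSH) ≈ $33,253.08.
Cost at Q = 400: (41,500/400)×365 + (400/2)×36.5 = $37,868.75 + $7,300.00 = $45,168.75.
Excess = $45,168.75 − $33,253.08 = $11,915.67.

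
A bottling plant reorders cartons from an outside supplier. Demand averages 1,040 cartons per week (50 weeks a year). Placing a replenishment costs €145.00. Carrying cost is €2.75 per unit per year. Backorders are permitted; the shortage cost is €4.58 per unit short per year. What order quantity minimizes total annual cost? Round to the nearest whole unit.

Annual demand D = 1,040 × 50 = 52,000.
With planned backorders, Q* = √(2DS/H) · √((H+B)/B).
√(2DS/H) = √(2 × 52,000 × 145 / 2.75) = 2341.717.
√((H+B)/B) = √((2.75+4.58)/4.58) = 1.2651.
Q* ≈ 2962.467.

Q* ≈ 2,962 cartons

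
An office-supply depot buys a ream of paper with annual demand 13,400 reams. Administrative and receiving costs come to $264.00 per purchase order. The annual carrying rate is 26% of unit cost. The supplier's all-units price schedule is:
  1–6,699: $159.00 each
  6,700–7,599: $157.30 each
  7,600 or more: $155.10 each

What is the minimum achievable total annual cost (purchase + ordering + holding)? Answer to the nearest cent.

Holding cost per unit per year at price C is H = 0.26·C.
Evaluate total cost at each tier's feasible EOQ or, if the EOQ is below the tier, at the tier's minimum quantity.
EOQ at $159.00 = 413.7 (feasible in tier 1): TC = 13,400×$159.00 + (13,400/413.7)×264 + (413.7/2)×0.26×$159.00 = $2,147,702.30.
EOQ at $157.30 = 415.9 < 6700, so use break Q=6700: TC = 13,400×$157.30 + (13,400/6700.0)×264 + (6700.0/2)×0.26×$157.30 = $2,245,356.30.
EOQ at $155.10 = 418.9 < 7600, so use break Q=7600: TC = 13,400×$155.10 + (13,400/7600.0)×264 + (7600.0/2)×0.26×$155.10 = $2,232,044.27.
Lowest total cost among the candidates is at Q = 413.7.

TC* ≈ $2,147,702.30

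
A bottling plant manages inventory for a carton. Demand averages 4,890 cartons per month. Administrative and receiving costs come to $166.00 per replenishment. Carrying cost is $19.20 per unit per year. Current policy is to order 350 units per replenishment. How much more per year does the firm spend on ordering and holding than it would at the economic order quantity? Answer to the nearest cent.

Extra cost ≈ $11,850.72 per year

Annual demand D = 4,890 × 12 = 58,680.
EOQ = √(2DS/H) = √(2 × 58,680 × 166 / 19.2) ≈ 1007.31.
Cost at Q* = (D/Q*)S + (Q*/2)H = √(2DSH) ≈ $19,340.37.
Cost at Q = 350: (58,680/350)×166 + (350/2)×19.2 = $27,831.09 + $3,360.00 = $31,191.09.
Excess = $31,191.09 − $19,340.37 = $11,850.72.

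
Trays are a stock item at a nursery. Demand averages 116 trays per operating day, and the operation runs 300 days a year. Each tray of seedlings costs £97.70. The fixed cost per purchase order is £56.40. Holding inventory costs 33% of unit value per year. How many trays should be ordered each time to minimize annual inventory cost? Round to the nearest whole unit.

Annual demand D = 116 × 300 = 34,800.
Holding cost H = 0.33 × £97.70 = £32.2410 per unit per year.
EOQ = √(2DS / H) = √(2 × 34,800 × 56.4 / 32.241).
= √(3,925,440 / 32.241) = √121,753.0474 ≈ 348.931.

Q* ≈ 349 trays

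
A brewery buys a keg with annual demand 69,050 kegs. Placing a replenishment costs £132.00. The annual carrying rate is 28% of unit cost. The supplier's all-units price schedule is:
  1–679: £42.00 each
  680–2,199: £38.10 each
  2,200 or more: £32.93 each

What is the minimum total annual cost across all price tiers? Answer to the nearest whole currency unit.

Holding cost per unit per year at price C is H = 0.28·C.
For each price level, check whether its EOQ is feasible; otherwise the best quantity at that price is the breakpoint.
Tier 1 (£42.00): EOQ = 1245.0 exceeds tier's upper bound 679, so this tier is dominated.
EOQ at £38.10 = 1307.2 (feasible in tier 2): TC = 69,050×£38.10 + (69,050/1307.2)×132 + (1307.2/2)×0.28×£38.10 = £2,644,750.22.
EOQ at £32.93 = 1406.1 < 2200, so use break Q=2200: TC = 69,050×£32.93 + (69,050/2200.0)×132 + (2200.0/2)×0.28×£32.93 = £2,288,101.94.
Lowest total cost among the candidates is at Q = 2200.0.

TC* ≈ £2,288,102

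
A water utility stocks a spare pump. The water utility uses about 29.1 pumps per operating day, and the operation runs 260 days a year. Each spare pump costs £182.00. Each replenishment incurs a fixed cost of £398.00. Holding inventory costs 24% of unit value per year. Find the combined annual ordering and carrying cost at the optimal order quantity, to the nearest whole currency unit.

Annual demand D = 29.1 × 260 = 7,566.
Holding cost H = 0.24 × £182.00 = £43.6800 per unit per year.
Q* = √(2DS/H) = √(2 × 7,566 × 398 / 43.68) ≈ 371.32.
At the optimum the two cost components are equal, so total cost = 2·(Q*/2)H = Q*·H.
Minimum total = √(2DSH) = √(2 × 7,566 × 398 × 43.68) ≈ 16219.259.

TC* ≈ £16,219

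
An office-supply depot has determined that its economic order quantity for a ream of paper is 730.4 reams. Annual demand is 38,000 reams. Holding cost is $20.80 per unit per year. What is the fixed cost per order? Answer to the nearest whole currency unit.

S ≈ $146

The basic EOQ model gives Q* = √(2DS/H); rearrange for the unknown.
From Q* = √(2DS/H): S = Q*²H / (2D) = 730.4² × 20.8 / (2 × 38,000) = 146.0062.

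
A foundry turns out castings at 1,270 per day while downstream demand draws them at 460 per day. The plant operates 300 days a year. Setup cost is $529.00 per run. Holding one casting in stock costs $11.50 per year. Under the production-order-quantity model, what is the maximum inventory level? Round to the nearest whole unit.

Annual demand D = 460 × 300 = 138,000.
Production build-up factor (1 − d/p) = 1 − 460/1,270 = 0.6378.
Q* = √(2DS / (H(1 − d/p))) = √(2 × 138,000 × 529 / (11.5 × 0.6378)).
= √(146,004,000 / 7.3346) ≈ 4461.622.
Maximum inventory = Q*(1 − d/p) = 4461.622 × 0.6378 ≈ 2845.602.

I_max ≈ 2,846 castings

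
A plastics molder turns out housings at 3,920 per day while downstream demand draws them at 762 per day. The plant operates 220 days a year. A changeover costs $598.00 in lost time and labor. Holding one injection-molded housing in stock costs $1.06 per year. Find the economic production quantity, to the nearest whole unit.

Annual demand D = 762 × 220 = 167,640.
Production build-up factor (1 − d/p) = 1 − 762/3,920 = 0.8056.
Q* = √(2DS / (H(1 − d/p))) = √(2 × 167,640 × 598 / (1.06 × 0.8056)).
= √(200,497,440 / 0.8539) ≈ 15322.811.

Q* ≈ 15,323 housings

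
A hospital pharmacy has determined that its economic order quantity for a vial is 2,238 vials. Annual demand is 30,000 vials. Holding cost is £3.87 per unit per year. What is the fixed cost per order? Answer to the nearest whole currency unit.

Squaring Q* = √(2DS/H) gives Q*² = 2DS/H.
From Q* = √(2DS/H): S = Q*²H / (2D) = 2,238² × 3.87 / (2 × 30,000) = 323.0575.

S ≈ £323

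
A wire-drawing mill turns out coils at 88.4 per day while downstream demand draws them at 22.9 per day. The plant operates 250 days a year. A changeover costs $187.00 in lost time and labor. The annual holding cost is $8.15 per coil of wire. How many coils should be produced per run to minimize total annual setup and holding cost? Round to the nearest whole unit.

Annual demand D = 22.9 × 250 = 5,725.
Production build-up factor (1 − d/p) = 1 − 22.9/88.4 = 0.7410.
Q* = √(2DS / (H(1 − d/p))) = √(2 × 5,725 × 187 / (8.15 × 0.7410)).
= √(2,141,150 / 6.0387) ≈ 595.457.

Q* ≈ 595 coils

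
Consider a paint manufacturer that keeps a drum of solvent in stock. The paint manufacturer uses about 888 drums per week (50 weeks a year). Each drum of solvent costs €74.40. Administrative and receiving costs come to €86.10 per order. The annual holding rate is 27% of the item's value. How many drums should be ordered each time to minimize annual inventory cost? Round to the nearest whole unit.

Annual demand D = 888 × 50 = 44,400.
Holding cost H = 0.27 × €74.40 = €20.0880 per unit per year.
EOQ = √(2DS / H) = √(2 × 44,400 × 86.1 / 20.088).
= √(7,645,680 / 20.088) = √380,609.319 ≈ 616.935.

Q* ≈ 617 drums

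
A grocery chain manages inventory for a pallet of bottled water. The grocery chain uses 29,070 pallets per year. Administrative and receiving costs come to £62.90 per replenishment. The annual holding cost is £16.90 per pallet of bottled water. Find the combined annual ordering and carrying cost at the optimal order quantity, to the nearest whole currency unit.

TC* ≈ £7,862

EOQ = √(2DS/H) = √(2 × 29,070 × 62.9 / 16.9) ≈ 465.18.
At Q*, ordering cost (D/Q*)S equals holding cost (Q*/2)H, each = √(DSH/2).
Minimum total = √(2DSH) = √(2 × 29,070 × 62.9 × 16.9) ≈ 7861.514.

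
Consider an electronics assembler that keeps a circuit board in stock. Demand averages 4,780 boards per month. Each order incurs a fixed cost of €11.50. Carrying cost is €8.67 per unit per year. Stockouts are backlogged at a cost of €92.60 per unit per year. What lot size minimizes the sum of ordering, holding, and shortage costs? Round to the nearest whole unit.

Annual demand D = 4,780 × 12 = 57,360.
With planned backorders, Q* = √(2DS/H) · √((H+B)/B).
√(2DS/H) = √(2 × 57,360 × 11.5 / 8.67) = 390.085.
√((H+B)/B) = √((8.67+92.6)/92.6) = 1.0458.
Q* ≈ 407.938.

Q* ≈ 408 boards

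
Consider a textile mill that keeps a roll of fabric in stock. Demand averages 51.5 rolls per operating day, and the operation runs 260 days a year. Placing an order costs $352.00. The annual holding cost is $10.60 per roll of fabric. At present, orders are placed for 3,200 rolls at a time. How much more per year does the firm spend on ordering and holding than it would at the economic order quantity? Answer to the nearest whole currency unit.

Extra cost ≈ $8,437 per year

Annual demand D = 51.5 × 260 = 13,390.
EOQ = √(2DS/H) = √(2 × 13,390 × 352 / 10.6) ≈ 943.03.
Cost at Q* = (D/Q*)S + (Q*/2)H = √(2DSH) ≈ $9,996.08.
Cost at Q = 3,200: (13,390/3,200)×352 + (3,200/2)×10.6 = $1,472.90 + $16,960.00 = $18,432.90.
Excess = $18,432.90 − $9,996.08 = $8,436.82.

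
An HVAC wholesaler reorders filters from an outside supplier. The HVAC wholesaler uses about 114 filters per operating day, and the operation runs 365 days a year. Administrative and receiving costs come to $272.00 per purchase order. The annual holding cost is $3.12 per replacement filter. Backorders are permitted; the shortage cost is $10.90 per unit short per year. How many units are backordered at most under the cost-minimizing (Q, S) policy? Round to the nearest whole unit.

S* ≈ 680 filters

Annual demand D = 114 × 365 = 41,610.
With planned backorders, Q* = √(2DS/H) · √((H+B)/B).
√(2DS/H) = √(2 × 41,610 × 272 / 3.12) = 2693.525.
√((H+B)/B) = √((3.12+10.9)/10.9) = 1.1341.
Q* ≈ 3054.793.
S* = Q* · H/(H+B) = 3054.793 × 3.12/14.02 ≈ 679.811.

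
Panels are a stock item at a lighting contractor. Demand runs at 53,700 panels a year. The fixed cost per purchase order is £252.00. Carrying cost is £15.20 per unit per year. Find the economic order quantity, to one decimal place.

EOQ = √(2DS / H) = √(2 × 53,700 × 252 / 15.2).
= √(27,064,800 / 15.2) = √1,780,578.9474 ≈ 1334.383.

Q* ≈ 1,334.4 panels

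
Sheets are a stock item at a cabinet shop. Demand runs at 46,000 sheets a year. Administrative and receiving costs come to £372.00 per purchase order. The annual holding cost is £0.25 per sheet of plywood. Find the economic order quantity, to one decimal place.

EOQ = √(2DS / H) = √(2 × 46,000 × 372 / 0.25).
= √(34,224,000 / 0.25) = √136,896,000 ≈ 11700.256.

Q* ≈ 11,700.3 sheets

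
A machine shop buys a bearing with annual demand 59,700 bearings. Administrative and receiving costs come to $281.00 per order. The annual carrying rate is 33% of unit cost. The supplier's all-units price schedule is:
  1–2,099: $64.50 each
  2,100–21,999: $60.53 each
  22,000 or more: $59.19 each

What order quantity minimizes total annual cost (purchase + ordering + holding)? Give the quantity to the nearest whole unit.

Q* ≈ 2,100 bearings

Holding cost per unit per year at price C is H = 0.33·C.
For each price level, check whether its EOQ is feasible; otherwise the best quantity at that price is the breakpoint.
EOQ at $64.50 = 1255.5 (feasible in tier 1): TC = 59,700×$64.50 + (59,700/1255.5)×281 + (1255.5/2)×0.33×$64.50 = $3,877,373.43.
EOQ at $60.53 = 1296.0 < 2100, so use break Q=2100: TC = 59,700×$60.53 + (59,700/2100.0)×281 + (2100.0/2)×0.33×$60.53 = $3,642,603.07.
EOQ at $59.19 = 1310.6 < 22000, so use break Q=22000: TC = 59,700×$59.19 + (59,700/22000.0)×281 + (22000.0/2)×0.33×$59.19 = $3,749,265.23.
Lowest total cost is $3,642,603.07 at Q = 2100.0.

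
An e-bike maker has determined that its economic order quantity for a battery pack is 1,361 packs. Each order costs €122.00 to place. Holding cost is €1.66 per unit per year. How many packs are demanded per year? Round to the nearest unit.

D ≈ 12,602 packs per year

The basic EOQ model gives Q* = √(2DS/H); rearrange for the unknown.
From Q* = √(2DS/H): D = Q*²H / (2S) = 1,361² × 1.66 / (2 × 122) = 12601.856.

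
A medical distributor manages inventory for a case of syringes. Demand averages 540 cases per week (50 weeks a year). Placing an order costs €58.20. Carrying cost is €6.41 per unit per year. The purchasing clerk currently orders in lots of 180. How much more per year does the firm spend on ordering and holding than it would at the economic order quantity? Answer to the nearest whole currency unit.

Extra cost ≈ €4,819 per year

Annual demand D = 540 × 50 = 27,000.
EOQ = √(2DS/H) = √(2 × 27,000 × 58.2 / 6.41) ≈ 700.21.
Cost at Q* = (D/Q*)S + (Q*/2)H = √(2DSH) ≈ €4,488.36.
Cost at Q = 180: (27,000/180)×58.2 + (180/2)×6.41 = €8,730.00 + €576.90 = €9,306.90.
Excess = €9,306.90 − €4,488.36 = €4,818.54.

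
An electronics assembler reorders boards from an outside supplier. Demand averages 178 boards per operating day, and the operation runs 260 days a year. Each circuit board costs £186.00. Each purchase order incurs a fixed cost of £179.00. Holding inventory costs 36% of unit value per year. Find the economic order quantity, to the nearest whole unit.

Q* ≈ 497 boards

Annual demand D = 178 × 260 = 46,280.
Holding cost H = 0.36 × £186.00 = £66.9600 per unit per year.
EOQ = √(2DS / H) = √(2 × 46,280 × 179 / 66.96).
= √(16,568,240 / 66.96) = √247,434.8865 ≈ 497.428.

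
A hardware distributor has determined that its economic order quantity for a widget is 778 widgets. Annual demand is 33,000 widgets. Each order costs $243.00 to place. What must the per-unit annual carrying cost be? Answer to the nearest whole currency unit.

Squaring Q* = √(2DS/H) gives Q*² = 2DS/H.
From Q* = √(2DS/H): H = 2DS / Q*² = 2 × 33,000 × 243 / 778² = 26.4967.

H ≈ $26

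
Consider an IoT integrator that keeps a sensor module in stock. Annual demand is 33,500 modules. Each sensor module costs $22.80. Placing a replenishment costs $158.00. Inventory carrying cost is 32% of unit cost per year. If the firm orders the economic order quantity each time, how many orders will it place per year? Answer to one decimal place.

N ≈ 27.8 orders per year

Holding cost H = 0.32 × $22.80 = $7.2960 per unit per year.
Q* = √(2DS/H) = √(2 × 33,500 × 158 / 7.296) ≈ 1204.55.
Orders per year = D / Q* = 33,500 / 1204.55 ≈ 27.811.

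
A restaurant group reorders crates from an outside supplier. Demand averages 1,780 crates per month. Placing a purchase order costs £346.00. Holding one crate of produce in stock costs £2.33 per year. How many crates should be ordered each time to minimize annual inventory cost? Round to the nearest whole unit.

Q* ≈ 2,519 crates

Annual demand D = 1,780 × 12 = 21,360.
EOQ = √(2DS / H) = √(2 × 21,360 × 346 / 2.33).
= √(14,781,120 / 2.33) = √6,343,828.3262 ≈ 2518.696.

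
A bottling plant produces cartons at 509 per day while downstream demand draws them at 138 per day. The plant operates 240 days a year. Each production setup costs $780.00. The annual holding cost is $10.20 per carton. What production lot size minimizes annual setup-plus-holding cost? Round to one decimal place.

Annual demand D = 138 × 240 = 33,120.
Production build-up factor (1 − d/p) = 1 − 138/509 = 0.7289.
Q* = √(2DS / (H(1 − d/p))) = √(2 × 33,120 × 780 / (10.2 × 0.7289)).
= √(51,667,200 / 7.4346) ≈ 2636.206.

Q* ≈ 2,636.2 cartons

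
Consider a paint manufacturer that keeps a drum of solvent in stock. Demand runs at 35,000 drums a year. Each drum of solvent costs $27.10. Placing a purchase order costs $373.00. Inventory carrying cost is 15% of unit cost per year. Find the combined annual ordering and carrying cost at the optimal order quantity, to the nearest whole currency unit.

TC* ≈ $10,302

Holding cost H = 0.15 × $27.10 = $4.0650 per unit per year.
Q* = √(2DS/H) = √(2 × 35,000 × 373 / 4.065) ≈ 2534.39.
At Q*, ordering cost (D/Q*)S equals holding cost (Q*/2)H, each = √(DSH/2).
Minimum total = √(2DSH) = √(2 × 35,000 × 373 × 4.065) ≈ 10302.289.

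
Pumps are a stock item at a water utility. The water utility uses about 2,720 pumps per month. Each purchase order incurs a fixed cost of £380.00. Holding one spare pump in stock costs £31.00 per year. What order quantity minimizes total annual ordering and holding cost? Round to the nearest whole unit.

Q* ≈ 895 pumps

Annual demand D = 2,720 × 12 = 32,640.
EOQ = √(2DS / H) = √(2 × 32,640 × 380 / 31).
= √(24,806,400 / 31) = √800,206.4516 ≈ 894.543.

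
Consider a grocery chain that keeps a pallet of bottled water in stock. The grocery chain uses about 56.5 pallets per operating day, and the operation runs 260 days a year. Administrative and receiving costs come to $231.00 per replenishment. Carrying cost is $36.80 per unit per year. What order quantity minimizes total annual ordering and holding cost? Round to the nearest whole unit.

Annual demand D = 56.5 × 260 = 14,690.
EOQ = √(2DS / H) = √(2 × 14,690 × 231 / 36.8).
= √(6,786,780 / 36.8) = √184,423.3696 ≈ 429.445.

Q* ≈ 429 pallets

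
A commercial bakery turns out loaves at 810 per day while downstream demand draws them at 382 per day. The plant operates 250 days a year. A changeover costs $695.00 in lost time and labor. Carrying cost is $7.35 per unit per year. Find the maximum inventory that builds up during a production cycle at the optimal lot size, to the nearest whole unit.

I_max ≈ 3,089 loaves

Annual demand D = 382 × 250 = 95,500.
Production build-up factor (1 − d/p) = 1 − 382/810 = 0.5284.
Q* = √(2DS / (H(1 − d/p))) = √(2 × 95,500 × 695 / (7.35 × 0.5284)).
= √(132,745,000 / 3.8837) ≈ 5846.367.
Maximum inventory = Q*(1 − d/p) = 5846.367 × 0.5284 ≈ 3089.191.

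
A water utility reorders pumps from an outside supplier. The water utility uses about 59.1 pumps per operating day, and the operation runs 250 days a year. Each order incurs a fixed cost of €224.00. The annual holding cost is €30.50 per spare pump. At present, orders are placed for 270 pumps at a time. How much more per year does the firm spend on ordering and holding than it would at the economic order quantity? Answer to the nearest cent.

Annual demand D = 59.1 × 250 = 14,775.
EOQ = √(2DS/H) = √(2 × 14,775 × 224 / 30.5) ≈ 465.86.
Cost at Q* = (D/Q*)S + (Q*/2)H = √(2DSH) ≈ €14,208.65.
Cost at Q = 270: (14,775/270)×224 + (270/2)×30.5 = €12,257.78 + €4,117.50 = €16,375.28.
Excess = €16,375.28 − €14,208.65 = €2,166.63.

Extra cost ≈ €2,166.63 per year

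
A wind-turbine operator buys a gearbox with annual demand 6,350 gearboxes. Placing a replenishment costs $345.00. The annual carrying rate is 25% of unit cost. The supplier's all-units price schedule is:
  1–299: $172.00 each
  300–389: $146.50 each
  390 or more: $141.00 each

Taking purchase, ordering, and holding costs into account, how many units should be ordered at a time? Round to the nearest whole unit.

Q* ≈ 390 gearboxes

Holding cost per unit per year at price C is H = 0.25·C.
For each price level, check whether its EOQ is feasible; otherwise the best quantity at that price is the breakpoint.
Tier 1 ($172.00): EOQ = 319.2 exceeds tier's upper bound 299, so this tier is dominated.
EOQ at $146.50 = 345.9 (feasible in tier 2): TC = 6,350×$146.50 + (6,350/345.9)×345 + (345.9/2)×0.25×$146.50 = $942,942.77.
EOQ at $141.00 = 352.6 < 390, so use break Q=390: TC = 6,350×$141.00 + (6,350/390.0)×345 + (390.0/2)×0.25×$141.00 = $907,841.06.
Lowest total cost is $907,841.06 at Q = 390.0.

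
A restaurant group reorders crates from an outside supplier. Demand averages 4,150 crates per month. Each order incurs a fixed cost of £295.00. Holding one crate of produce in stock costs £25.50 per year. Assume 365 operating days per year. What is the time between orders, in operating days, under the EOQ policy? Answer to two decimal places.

T ≈ 7.87 days

Annual demand D = 4,150 × 12 = 49,800.
The optimal lot size = √(2DS/H) = √(2 × 49,800 × 295 / 25.5) ≈ 1073.42.
Cycle time = Q*/D × 365 = 1073.42 / 49,800 × 365 ≈ 7.867 days.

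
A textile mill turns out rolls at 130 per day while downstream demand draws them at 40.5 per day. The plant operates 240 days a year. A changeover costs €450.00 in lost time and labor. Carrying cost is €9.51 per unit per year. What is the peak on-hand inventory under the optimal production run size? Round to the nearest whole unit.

I_max ≈ 796 rolls

Annual demand D = 40.5 × 240 = 9,720.
Production build-up factor (1 − d/p) = 1 − 40.5/130 = 0.6885.
Q* = √(2DS / (H(1 − d/p))) = √(2 × 9,720 × 450 / (9.51 × 0.6885)).
= √(8,748,000 / 6.5473) ≈ 1155.911.
Maximum inventory = Q*(1 − d/p) = 1155.911 × 0.6885 ≈ 795.800.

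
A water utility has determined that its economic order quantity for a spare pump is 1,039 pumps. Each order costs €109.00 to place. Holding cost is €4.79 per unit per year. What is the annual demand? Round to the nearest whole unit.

D ≈ 23,720 pumps per year

Invert the EOQ relation Q*² = 2DS/H.
From Q* = √(2DS/H): D = Q*²H / (2S) = 1,039² × 4.79 / (2 × 109) = 23719.750.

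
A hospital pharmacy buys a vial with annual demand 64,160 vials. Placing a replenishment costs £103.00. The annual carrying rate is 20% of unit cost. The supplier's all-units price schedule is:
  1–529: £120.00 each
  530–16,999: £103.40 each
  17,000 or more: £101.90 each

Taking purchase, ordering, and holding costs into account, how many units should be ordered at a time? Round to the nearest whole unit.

Q* ≈ 799 vials

Holding cost per unit per year at price C is H = 0.20·C.
Evaluate total cost at each tier's feasible EOQ or, if the EOQ is below the tier, at the tier's minimum quantity.
Tier 1 (£120.00): EOQ = 742.1 exceeds tier's upper bound 529, so this tier is dominated.
EOQ at £103.40 = 799.4 (feasible in tier 2): TC = 64,160×£103.40 + (64,160/799.4)×103 + (799.4/2)×0.20×£103.40 = £6,650,676.60.
EOQ at £101.90 = 805.3 < 17000, so use break Q=17000: TC = 64,160×£101.90 + (64,160/17000.0)×103 + (17000.0/2)×0.20×£101.90 = £6,711,522.73.
Lowest total cost is £6,650,676.60 at Q = 799.4.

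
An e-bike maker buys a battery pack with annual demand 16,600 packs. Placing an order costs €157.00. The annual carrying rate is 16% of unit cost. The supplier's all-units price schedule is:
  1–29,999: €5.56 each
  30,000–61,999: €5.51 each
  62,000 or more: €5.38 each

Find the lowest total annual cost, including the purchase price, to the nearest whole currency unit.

TC* ≈ €94,449

Holding cost per unit per year at price C is H = 0.16·C.
Candidates are each tier's EOQ (if it falls in that tier) and each price-break quantity.
EOQ at €5.56 = 2420.6 (feasible in tier 1): TC = 16,600×€5.56 + (16,600/2420.6)×157 + (2420.6/2)×0.16×€5.56 = €94,449.36.
EOQ at €5.51 = 2431.5 < 30000, so use break Q=30000: TC = 16,600×€5.51 + (16,600/30000.0)×157 + (30000.0/2)×0.16×€5.51 = €104,776.87.
EOQ at €5.38 = 2460.8 < 62000, so use break Q=62000: TC = 16,600×€5.38 + (16,600/62000.0)×157 + (62000.0/2)×0.16×€5.38 = €116,034.84.
Lowest total cost among the candidates is at Q = 2420.6.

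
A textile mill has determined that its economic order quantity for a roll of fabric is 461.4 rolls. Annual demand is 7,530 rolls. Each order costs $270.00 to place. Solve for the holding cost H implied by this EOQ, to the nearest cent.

Squaring Q* = √(2DS/H) gives Q*² = 2DS/H.
From Q* = √(2DS/H): H = 2DS / Q*² = 2 × 7,530 × 270 / 461.4² = 19.1000.

H ≈ $19.10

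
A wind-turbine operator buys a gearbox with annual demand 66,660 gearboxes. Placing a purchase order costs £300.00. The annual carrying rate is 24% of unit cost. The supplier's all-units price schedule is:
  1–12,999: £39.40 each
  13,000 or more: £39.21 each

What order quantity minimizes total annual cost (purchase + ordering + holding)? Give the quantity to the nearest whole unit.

Q* ≈ 2,057 gearboxes

Holding cost per unit per year at price C is H = 0.24·C.
Candidates are each tier's EOQ (if it falls in that tier) and each price-break quantity.
EOQ at £39.40 = 2056.6 (feasible in tier 1): TC = 66,660×£39.40 + (66,660/2056.6)×300 + (2056.6/2)×0.24×£39.40 = £2,645,851.42.
EOQ at £39.21 = 2061.6 < 13000, so use break Q=13000: TC = 66,660×£39.21 + (66,660/13000.0)×300 + (13000.0/2)×0.24×£39.21 = £2,676,444.51.
Lowest total cost is £2,645,851.42 at Q = 2056.6.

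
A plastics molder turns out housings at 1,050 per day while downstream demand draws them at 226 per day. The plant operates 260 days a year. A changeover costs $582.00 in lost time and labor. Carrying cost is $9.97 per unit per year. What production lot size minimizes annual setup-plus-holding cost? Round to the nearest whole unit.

Q* ≈ 2,957 housings

Annual demand D = 226 × 260 = 58,760.
Production build-up factor (1 − d/p) = 1 − 226/1,050 = 0.7848.
Q* = √(2DS / (H(1 − d/p))) = √(2 × 58,760 × 582 / (9.97 × 0.7848)).
= √(68,396,640 / 7.8241) ≈ 2956.656.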